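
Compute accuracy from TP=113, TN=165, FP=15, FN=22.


Accuracy = (TP+TN)/(TP+TN+FP+FN)
= (113+165)/(315)
= 278/315 = 88.25%

88.25%


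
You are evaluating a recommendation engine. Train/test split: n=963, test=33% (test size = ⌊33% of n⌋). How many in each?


Test = ⌊963·33/100⌋ = 317
Train = 963 - 317 = 646

Train: 646, Test: 317


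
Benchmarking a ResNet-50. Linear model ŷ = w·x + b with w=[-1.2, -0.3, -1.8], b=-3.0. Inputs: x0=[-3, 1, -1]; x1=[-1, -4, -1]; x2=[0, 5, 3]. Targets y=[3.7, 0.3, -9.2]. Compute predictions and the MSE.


ŷ0 = (-1.2)·(-3) + (-0.3)·(1) + (-1.8)·(-1) - 3.0 = 2.1
ŷ1 = (-1.2)·(-1) + (-0.3)·(-4) + (-1.8)·(-1) - 3.0 = 1.2
ŷ2 = (-1.2)·(0) + (-0.3)·(5) + (-1.8)·(3) - 3.0 = -9.9
errors² = [2.56, 0.81, 0.49]
MSE = 3.8600/3 = 1.2867

1.2867


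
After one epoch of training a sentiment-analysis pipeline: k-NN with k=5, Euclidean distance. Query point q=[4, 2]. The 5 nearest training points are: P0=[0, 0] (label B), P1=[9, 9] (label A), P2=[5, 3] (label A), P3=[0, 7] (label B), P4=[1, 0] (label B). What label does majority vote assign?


d(q,P0) = 4.4721  (label B)
d(q,P1) = 8.6023  (label A)
d(q,P2) = 1.4142  (label A)
d(q,P3) = 6.4031  (label B)
d(q,P4) = 3.6056  (label B)
Votes: A=2, B=3
Majority → B

B


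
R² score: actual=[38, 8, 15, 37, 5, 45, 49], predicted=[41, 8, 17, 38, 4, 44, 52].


ȳ = 28.1429
SS_res = Σ(y-ŷ)² = 25
SS_tot = Σ(y-ȳ)² = 2008.86
R² = 1 - SS_res/SS_tot = 1 - 0.0124 = 0.9876

0.9876


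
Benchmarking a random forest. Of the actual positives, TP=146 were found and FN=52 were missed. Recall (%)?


Recall = TP/(TP+FN)
= 146/(146+52)
= 146/198 = 73.74%

73.74%


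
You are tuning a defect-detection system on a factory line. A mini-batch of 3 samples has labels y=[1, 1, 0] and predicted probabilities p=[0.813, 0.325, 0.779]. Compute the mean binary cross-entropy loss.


L[0] = -ln(0.813) = 0.207
L[1] = -ln(0.325) = 1.1239
L[2] = -ln(1-0.779) = -ln(0.221) = 1.5096
mean = (0.207 + 1.1239 + 1.5096)/3 = 0.9468

0.9468


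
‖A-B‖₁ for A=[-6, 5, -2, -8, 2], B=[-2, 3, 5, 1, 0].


d = |-6+ 2| + |5-3| + |-2-5| + |-8-1| + |2-0|
  = 4 + 2 + 7 + 9 + 2
  = 24

24


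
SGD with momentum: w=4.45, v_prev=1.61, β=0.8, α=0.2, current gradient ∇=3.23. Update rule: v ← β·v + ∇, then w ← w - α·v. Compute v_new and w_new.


v_new = 0.8·1.61 + 3.23 = 1.288 + 3.23 = 4.518
w_new = 4.45 - 0.2·4.518 = 4.45 - 0.9036 = 3.5464

v_new=4.518, w_new=3.5464


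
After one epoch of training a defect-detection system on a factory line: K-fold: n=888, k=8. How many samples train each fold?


Fold size = 888/8 = 111
Training per fold = 888 - 111 = 777

777


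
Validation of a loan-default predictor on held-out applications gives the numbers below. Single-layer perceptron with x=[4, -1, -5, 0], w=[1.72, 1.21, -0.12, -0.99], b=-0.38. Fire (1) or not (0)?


z = (4)·(1.72) + (-1)·(1.21) + (-5)·(-0.12) + (0)·(-0.99) - 0.38
  = 5.89
step(z) = 1 (z≥0)

1


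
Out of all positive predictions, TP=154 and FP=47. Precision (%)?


Precision = TP/(TP+FP)
= 154/(154+47)
= 154/201 = 76.62%

76.62%


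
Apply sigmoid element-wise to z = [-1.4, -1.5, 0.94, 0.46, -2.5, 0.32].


σ(-1.4) = 1/(1+e^1.4) = 0.1978
σ(-1.5) = 1/(1+e^1.5) = 0.1824
σ(0.94) = 1/(1+e^-0.94) = 0.7191
σ(0.46) = 1/(1+e^-0.46) = 0.613
σ(-2.5) = 1/(1+e^2.5) = 0.0759
σ(0.32) = 1/(1+e^-0.32) = 0.5793
result = [0.1978, 0.1824, 0.7191, 0.613, 0.0759, 0.5793]

[0.1978, 0.1824, 0.7191, 0.613, 0.0759, 0.5793]


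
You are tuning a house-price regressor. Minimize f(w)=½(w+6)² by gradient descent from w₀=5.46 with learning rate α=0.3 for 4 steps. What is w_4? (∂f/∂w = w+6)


step 1: grad = 5.46+6 = 11.46; w = 5.46 - 0.3·(11.46) = 2.022
step 2: grad = 2.022+6 = 8.022; w = 2.022 - 0.3·(8.022) = -0.3846
step 3: grad = -0.3846+6 = 5.6154; w = -0.3846 - 0.3·(5.6154) = -2.06922
step 4: grad = -2.06922+6 = 3.93078; w = -2.06922 - 0.3·(3.93078) = -3.248454

-3.248454


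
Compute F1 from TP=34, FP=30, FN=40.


Precision = 34/64 = 0.5312
Recall = 34/74 = 0.4595
F1 = 2·P·R/(P+R) = 2·TP/(2·TP+FP+FN) = 68/(68+30+40) = 68/138 = 0.4928

0.4928


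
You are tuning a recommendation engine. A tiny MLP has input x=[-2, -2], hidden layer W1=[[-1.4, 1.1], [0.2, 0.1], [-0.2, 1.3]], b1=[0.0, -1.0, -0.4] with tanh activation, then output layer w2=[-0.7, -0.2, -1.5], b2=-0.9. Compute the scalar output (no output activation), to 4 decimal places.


z1[0] = (-1.4)·(-2) + (1.1)·(-2) + 0.0 = 0.6
z1[1] = (0.2)·(-2) + (0.1)·(-2) - 1.0 = -1.6
z1[2] = (-0.2)·(-2) + (1.3)·(-2) - 0.4 = -2.6
h = tanh(z1) = [0.537, -0.9217, -0.989]
output = (-0.7)·(0.537) + (-0.2)·(-0.9217) + (-1.5)·(-0.989) - 0.9 = 0.3919

0.3919


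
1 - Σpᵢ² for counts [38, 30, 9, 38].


Probabilities: [38/115, 30/115, 9/115, 38/115] ≈ [0.3304, 0.2609, 0.0783, 0.3304]
Σpᵢ² = (1444 + 900 + 81 + 1444)/115² = 3869/13225
Gini = 1 - Σpᵢ² = 1 - 3869/13225 = 0.7074

0.7074


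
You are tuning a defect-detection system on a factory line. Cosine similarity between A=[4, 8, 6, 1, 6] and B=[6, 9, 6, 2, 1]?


A·B = 4·6 + 8·9 + 6·6 + 1·2 + 6·1 = 140
‖A‖ = √153 = 12.3693, ‖B‖ = √158 = 12.5698
cos = 140/(√153·√158) = 140/√24174 = 0.9004

0.9004


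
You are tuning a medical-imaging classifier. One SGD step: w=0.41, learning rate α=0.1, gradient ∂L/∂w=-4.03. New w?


w_new = w - α·∇
= 0.41 - 0.1·-4.03
= 0.41 + 0.403
= 0.813

0.813


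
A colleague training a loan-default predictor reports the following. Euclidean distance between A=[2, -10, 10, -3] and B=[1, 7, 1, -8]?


d = √((2-1)² + (-10-7)² + (10-1)² + (-3+ 8)²)
  = √(1 + 289 + 81 + 25)
  = √396 = 19.8997

19.8997


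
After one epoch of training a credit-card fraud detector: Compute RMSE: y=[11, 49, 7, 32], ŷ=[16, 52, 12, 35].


MSE = 68/4 = 17
RMSE = √(68/4) = 4.1231

4.1231


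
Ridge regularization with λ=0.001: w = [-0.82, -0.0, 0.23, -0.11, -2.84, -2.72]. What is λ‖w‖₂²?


‖w‖₂² = (-0.82)² + (-0.0)² + (0.23)² + (-0.11)² + (-2.84)² + (-2.72)²
     = 0.6724 + 0 + 0.0529 + 0.0121 + 8.0656 + 7.3984
     = 16.2014
λ·‖w‖₂² = 0.001·16.2014 = 0.016201

0.016201


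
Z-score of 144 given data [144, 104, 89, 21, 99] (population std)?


μ = 91.4, σ = 39.8628
z = (144 - 91.4)/39.8628 = 1.3195

1.3195


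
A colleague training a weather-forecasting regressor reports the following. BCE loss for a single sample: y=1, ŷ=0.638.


BCE = -[y·ln(p) + (1-y)·ln(1-p)]
= -1·ln(0.638) - 0
= -ln(0.638) = 0.4494

0.4494


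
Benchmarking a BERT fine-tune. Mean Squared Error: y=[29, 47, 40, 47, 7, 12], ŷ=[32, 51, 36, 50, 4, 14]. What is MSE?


Squared errors: (29-32)²=9, (47-51)²=16, (40-36)²=16, (47-50)²=9, (7-4)²=9, (12-14)²=4
Sum = 63
MSE = 63/6 = 21/2

21/2


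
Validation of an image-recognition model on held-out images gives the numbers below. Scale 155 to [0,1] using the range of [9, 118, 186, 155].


min=9, max=186
(155-9)/(186-9) = 146/177 = 0.8249

0.8249


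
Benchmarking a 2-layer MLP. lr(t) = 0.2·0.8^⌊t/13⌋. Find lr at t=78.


n_drops = ⌊78/13⌋ = 6
lr = 0.2·0.8^6 = 0.2·0.262144 = 0.0524288

0.0524288


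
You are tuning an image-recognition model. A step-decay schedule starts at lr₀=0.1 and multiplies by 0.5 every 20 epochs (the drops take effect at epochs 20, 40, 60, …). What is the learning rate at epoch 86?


n_drops = ⌊86/20⌋ = 4
lr = 0.1·0.5^4 = 0.1·0.0625 = 0.00625

0.00625


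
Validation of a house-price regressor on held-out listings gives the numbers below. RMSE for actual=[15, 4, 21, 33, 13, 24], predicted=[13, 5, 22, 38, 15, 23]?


MSE = 36/6 = 6
RMSE = √(36/6) = 2.4495

2.4495


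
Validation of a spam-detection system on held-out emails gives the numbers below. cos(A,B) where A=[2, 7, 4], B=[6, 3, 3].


A·B = 2·6 + 7·3 + 4·3 = 45
‖A‖ = √69 = 8.3066, ‖B‖ = √54 = 7.3485
cos = 45/(√69·√54) = 45/√3726 = 0.7372

0.7372


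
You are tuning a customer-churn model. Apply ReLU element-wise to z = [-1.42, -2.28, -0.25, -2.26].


ReLU(-1.42) = max(0, -1.42) = 0.0
ReLU(-2.28) = max(0, -2.28) = 0.0
ReLU(-0.25) = max(0, -0.25) = 0.0
ReLU(-2.26) = max(0, -2.26) = 0.0
result = [0.0, 0.0, 0.0, 0.0]

[0.0, 0.0, 0.0, 0.0]


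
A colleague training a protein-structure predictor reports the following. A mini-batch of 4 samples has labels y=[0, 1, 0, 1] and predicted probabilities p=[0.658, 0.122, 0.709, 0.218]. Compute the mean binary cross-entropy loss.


L[0] = -ln(1-0.658) = -ln(0.342) = 1.0729
L[1] = -ln(0.122) = 2.1037
L[2] = -ln(1-0.709) = -ln(0.291) = 1.2344
L[3] = -ln(0.218) = 1.5233
mean = (1.0729 + 2.1037 + 1.2344 + 1.5233)/4 = 1.4836

1.4836


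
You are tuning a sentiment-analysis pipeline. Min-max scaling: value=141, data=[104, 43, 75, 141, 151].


min=43, max=151
(141-43)/(151-43) = 98/108 = 0.9074

0.9074


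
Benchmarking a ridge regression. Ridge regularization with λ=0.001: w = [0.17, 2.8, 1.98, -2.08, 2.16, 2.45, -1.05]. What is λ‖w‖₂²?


‖w‖₂² = (0.17)² + (2.8)² + (1.98)² + (-2.08)² + (2.16)² + (2.45)² + (-1.05)²
     = 0.0289 + 7.84 + 3.9204 + 4.3264 + 4.6656 + 6.0025 + 1.1025
     = 27.8863
λ·‖w‖₂² = 0.001·27.8863 = 0.027886

0.027886


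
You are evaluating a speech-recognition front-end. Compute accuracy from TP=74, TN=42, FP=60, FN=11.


Accuracy = (TP+TN)/(TP+TN+FP+FN)
= (74+42)/(187)
= 116/187 = 62.03%

62.03%


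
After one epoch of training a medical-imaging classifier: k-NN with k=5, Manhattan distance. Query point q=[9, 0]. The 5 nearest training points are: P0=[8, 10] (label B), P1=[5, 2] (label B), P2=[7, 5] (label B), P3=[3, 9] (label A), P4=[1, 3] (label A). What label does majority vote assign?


d(q,P0) = 11  (label B)
d(q,P1) = 6  (label B)
d(q,P2) = 7  (label B)
d(q,P3) = 15  (label A)
d(q,P4) = 11  (label A)
Votes: A=2, B=3
Majority → B

B


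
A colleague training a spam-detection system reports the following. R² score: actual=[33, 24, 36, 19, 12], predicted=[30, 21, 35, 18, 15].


ȳ = 24.8
SS_res = Σ(y-ŷ)² = 29
SS_tot = Σ(y-ȳ)² = 390.8
R² = 1 - SS_res/SS_tot = 1 - 0.0742 = 0.9258

0.9258


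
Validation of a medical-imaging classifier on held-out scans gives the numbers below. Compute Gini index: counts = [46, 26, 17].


Probabilities: [46/89, 26/89, 17/89] ≈ [0.5169, 0.2921, 0.191]
Σpᵢ² = (2116 + 676 + 289)/89² = 3081/7921
Gini = 1 - Σpᵢ² = 1 - 3081/7921 = 0.611

0.611


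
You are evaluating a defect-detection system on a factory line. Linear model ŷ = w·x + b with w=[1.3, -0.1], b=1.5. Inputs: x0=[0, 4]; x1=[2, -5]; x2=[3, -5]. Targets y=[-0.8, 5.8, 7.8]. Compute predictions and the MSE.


ŷ0 = (1.3)·(0) + (-0.1)·(4) + 1.5 = 1.1
ŷ1 = (1.3)·(2) + (-0.1)·(-5) + 1.5 = 4.6
ŷ2 = (1.3)·(3) + (-0.1)·(-5) + 1.5 = 5.9
errors² = [3.61, 1.44, 3.61]
MSE = 8.6600/3 = 2.8867

2.8867


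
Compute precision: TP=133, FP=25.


Precision = TP/(TP+FP)
= 133/(133+25)
= 133/158 = 84.18%

84.18%


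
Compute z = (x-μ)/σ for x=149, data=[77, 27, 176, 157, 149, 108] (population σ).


μ = 115.6667, σ = 51.4382
z = (149 - 115.6667)/51.4382 = 0.648

0.648


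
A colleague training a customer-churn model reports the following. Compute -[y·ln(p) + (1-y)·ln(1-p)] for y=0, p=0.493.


BCE = -[y·ln(p) + (1-y)·ln(1-p)]
= -0 - 1·ln(1-0.493)
= -ln(0.507) = 0.6792

0.6792


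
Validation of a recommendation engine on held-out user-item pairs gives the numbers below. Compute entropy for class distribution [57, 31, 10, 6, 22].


Probabilities: [57/126, 31/126, 10/126, 6/126, 22/126] ≈ [0.4524, 0.246, 0.0794, 0.0476, 0.1746]
H = -((57/126)·log₂(57/126) + (31/126)·log₂(31/126) + (10/126)·log₂(10/126) + (6/126)·log₂(6/126) + (22/126)·log₂(22/126))
  = 1.9543 bits

1.9543 bits


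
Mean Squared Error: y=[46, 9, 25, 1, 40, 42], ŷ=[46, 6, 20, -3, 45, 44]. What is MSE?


Squared errors: (46-46)²=0, (9-6)²=9, (25-20)²=25, (1+ 3)²=16, (40-45)²=25, (42-44)²=4
Sum = 79
MSE = 79/6 = 79/6

79/6


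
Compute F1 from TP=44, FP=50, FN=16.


Precision = 44/94 = 0.4681
Recall = 44/60 = 0.7333
F1 = 2·P·R/(P+R) = 2·TP/(2·TP+FP+FN) = 88/(88+50+16) = 88/154 = 0.5714

0.5714


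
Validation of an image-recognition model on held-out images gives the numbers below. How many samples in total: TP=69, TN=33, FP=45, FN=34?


Total = TP + TN + FP + FN
= 69 + 33 + 45 + 34
= 181
(Predicted positive: 114, predicted negative: 67)

181


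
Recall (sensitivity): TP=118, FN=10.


Recall = TP/(TP+FN)
= 118/(118+10)
= 118/128 = 92.19%

92.19%


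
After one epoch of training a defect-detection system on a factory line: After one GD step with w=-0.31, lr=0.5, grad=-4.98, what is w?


w_new = w - α·∇
= -0.31 - 0.5·-4.98
= -0.31 + 2.49
= 2.18

2.18


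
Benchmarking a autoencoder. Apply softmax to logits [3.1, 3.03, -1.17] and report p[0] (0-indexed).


Exponentials: e^3.1=22.198, e^3.03=20.6972, e^-1.17=0.3104
Sum = 43.2056
Softmax = [0.5138, 0.479, 0.0072]
p[0] = 22.198/43.2056 = 0.5138

0.5138


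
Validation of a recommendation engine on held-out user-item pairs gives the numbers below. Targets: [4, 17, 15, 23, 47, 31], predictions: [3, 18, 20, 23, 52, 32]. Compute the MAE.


Absolute errors: |4-3|=1, |17-18|=1, |15-20|=5, |23-23|=0, |47-52|=5, |31-32|=1
Sum = 13
MAE = 13/6 = 13/6

13/6


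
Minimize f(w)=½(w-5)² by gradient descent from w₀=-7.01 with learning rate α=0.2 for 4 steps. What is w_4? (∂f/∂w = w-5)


step 1: grad = -7.01-5 = -12.01; w = -7.01 - 0.2·(-12.01) = -4.608
step 2: grad = -4.608-5 = -9.608; w = -4.608 - 0.2·(-9.608) = -2.6864
step 3: grad = -2.6864-5 = -7.6864; w = -2.6864 - 0.2·(-7.6864) = -1.14912
step 4: grad = -1.14912-5 = -6.14912; w = -1.14912 - 0.2·(-6.14912) = 0.080704

0.080704


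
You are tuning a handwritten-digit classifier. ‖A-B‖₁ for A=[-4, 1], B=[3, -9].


d = |-4-3| + |1+ 9|
  = 7 + 10
  = 17

17


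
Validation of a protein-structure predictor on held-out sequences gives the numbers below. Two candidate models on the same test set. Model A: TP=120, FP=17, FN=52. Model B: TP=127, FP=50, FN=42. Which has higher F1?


Model A: P=120/137=0.8759, R=120/172=0.6977, F1=2PR/(P+R)=2TP/(2TP+FP+FN)=240/309=0.7767
Model B: P=127/177=0.7175, R=127/169=0.7515, F1=2PR/(P+R)=2TP/(2TP+FP+FN)=254/346=0.7341
0.7767 > 0.7341 → Model A

Model A


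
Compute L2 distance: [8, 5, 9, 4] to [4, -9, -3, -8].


d = √((8-4)² + (5+ 9)² + (9+ 3)² + (4+ 8)²)
  = √(16 + 196 + 144 + 144)
  = √500 = 22.3607

22.3607


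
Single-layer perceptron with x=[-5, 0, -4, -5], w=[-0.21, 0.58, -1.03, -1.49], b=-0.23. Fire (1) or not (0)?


z = (-5)·(-0.21) + (0)·(0.58) + (-4)·(-1.03) + (-5)·(-1.49) - 0.23
  = 12.39
step(z) = 1 (z≥0)

1


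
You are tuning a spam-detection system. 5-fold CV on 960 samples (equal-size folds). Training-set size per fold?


Fold size = 960/5 = 192
Training per fold = 960 - 192 = 768

768


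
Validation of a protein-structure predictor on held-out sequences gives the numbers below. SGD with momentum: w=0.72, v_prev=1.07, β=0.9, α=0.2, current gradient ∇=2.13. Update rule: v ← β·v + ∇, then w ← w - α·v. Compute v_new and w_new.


v_new = 0.9·1.07 + 2.13 = 0.963 + 2.13 = 3.093
w_new = 0.72 - 0.2·3.093 = 0.72 - 0.6186 = 0.1014

v_new=3.093, w_new=0.1014


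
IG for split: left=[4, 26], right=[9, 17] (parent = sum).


Parent = [13, 43], H_parent = 0.7817
H_left = 0.5665 (n=30), H_right = 0.9306 (n=26)
H_children = (30/56)·0.5665 + (26/56)·0.9306 = 0.7355
IG = 0.7817 - 0.7355 = 0.0462

0.0462


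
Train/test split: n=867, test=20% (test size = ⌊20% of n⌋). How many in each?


Test = ⌊867·20/100⌋ = 173
Train = 867 - 173 = 694

Train: 694, Test: 173


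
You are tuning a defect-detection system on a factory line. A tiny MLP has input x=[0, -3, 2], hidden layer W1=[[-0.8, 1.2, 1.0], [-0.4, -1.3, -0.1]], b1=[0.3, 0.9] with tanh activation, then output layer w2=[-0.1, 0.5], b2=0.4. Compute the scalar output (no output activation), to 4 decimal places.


z1[0] = (-0.8)·(0) + (1.2)·(-3) + (1.0)·(2) + 0.3 = -1.3
z1[1] = (-0.4)·(0) + (-1.3)·(-3) + (-0.1)·(2) + 0.9 = 4.6
h = tanh(z1) = [-0.8617, 0.9998]
output = (-0.1)·(-0.8617) + (0.5)·(0.9998) + 0.4 = 0.9861

0.9861


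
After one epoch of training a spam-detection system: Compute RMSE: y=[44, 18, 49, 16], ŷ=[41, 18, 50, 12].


MSE = 26/4 = 6.5
RMSE = √(26/4) = 2.5495

2.5495


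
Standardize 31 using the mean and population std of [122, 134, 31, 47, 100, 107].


μ = 90.1667, σ = 38.0325
z = (31 - 90.1667)/38.0325 = -1.5557

-1.5557


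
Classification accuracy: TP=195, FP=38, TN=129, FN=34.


Accuracy = (TP+TN)/(TP+TN+FP+FN)
= (195+129)/(396)
= 324/396 = 81.82%

81.82%


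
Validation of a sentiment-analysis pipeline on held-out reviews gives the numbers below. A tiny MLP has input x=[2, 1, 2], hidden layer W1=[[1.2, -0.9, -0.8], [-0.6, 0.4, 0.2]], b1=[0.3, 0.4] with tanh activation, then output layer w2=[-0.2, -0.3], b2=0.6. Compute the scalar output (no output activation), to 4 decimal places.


z1[0] = (1.2)·(2) + (-0.9)·(1) + (-0.8)·(2) + 0.3 = 0.2
z1[1] = (-0.6)·(2) + (0.4)·(1) + (0.2)·(2) + 0.4 = 0.0
h = tanh(z1) = [0.1974, 0.0]
output = (-0.2)·(0.1974) + (-0.3)·(0.0) + 0.6 = 0.5605

0.5605


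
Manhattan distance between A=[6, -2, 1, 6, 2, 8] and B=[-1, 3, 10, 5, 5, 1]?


d = |6+ 1| + |-2-3| + |1-10| + |6-5| + |2-5| + |8-1|
  = 7 + 5 + 9 + 1 + 3 + 7
  = 32

32


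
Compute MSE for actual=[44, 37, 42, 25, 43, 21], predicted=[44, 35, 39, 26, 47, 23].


Squared errors: (44-44)²=0, (37-35)²=4, (42-39)²=9, (25-26)²=1, (43-47)²=16, (21-23)²=4
Sum = 34
MSE = 34/6 = 17/3

17/3


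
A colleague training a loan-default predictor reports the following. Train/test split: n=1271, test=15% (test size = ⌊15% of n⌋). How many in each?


Test = ⌊1271·15/100⌋ = 190
Train = 1271 - 190 = 1081

Train: 1081, Test: 190


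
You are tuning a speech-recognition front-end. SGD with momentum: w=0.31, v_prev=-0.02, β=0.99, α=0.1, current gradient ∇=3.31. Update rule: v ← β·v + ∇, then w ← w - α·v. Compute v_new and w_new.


v_new = 0.99·-0.02 + 3.31 = -0.0198 + 3.31 = 3.2902
w_new = 0.31 - 0.1·3.2902 = 0.31 - 0.32902 = -0.01902

v_new=3.2902, w_new=-0.01902


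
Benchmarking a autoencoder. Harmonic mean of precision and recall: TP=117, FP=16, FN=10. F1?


Precision = 117/133 = 0.8797
Recall = 117/127 = 0.9213
F1 = 2·P·R/(P+R) = 2·TP/(2·TP+FP+FN) = 234/(234+16+10) = 234/260 = 0.9

0.9


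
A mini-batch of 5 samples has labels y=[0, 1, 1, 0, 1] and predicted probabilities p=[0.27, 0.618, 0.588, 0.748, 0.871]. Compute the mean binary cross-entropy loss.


L[0] = -ln(1-0.27) = -ln(0.73) = 0.3147
L[1] = -ln(0.618) = 0.4813
L[2] = -ln(0.588) = 0.531
L[3] = -ln(1-0.748) = -ln(0.252) = 1.3783
L[4] = -ln(0.871) = 0.1381
mean = (0.3147 + 0.4813 + 0.531 + 1.3783 + 0.1381)/5 = 0.5687

0.5687


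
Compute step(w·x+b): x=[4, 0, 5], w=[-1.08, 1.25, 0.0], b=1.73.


z = (4)·(-1.08) + (0)·(1.25) + (5)·(0.0) + 1.73
  = -2.59
step(z) = 0 (z<0)

0


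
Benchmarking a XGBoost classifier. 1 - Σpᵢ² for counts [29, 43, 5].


Probabilities: [29/77, 43/77, 5/77] ≈ [0.3766, 0.5584, 0.0649]
Σpᵢ² = (841 + 1849 + 25)/77² = 2715/5929
Gini = 1 - Σpᵢ² = 1 - 2715/5929 = 0.5421

0.5421


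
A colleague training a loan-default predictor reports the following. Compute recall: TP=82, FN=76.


Recall = TP/(TP+FN)
= 82/(82+76)
= 82/158 = 51.9%

51.9%


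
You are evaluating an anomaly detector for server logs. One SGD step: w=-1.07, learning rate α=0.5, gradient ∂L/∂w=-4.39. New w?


w_new = w - α·∇
= -1.07 - 0.5·-4.39
= -1.07 + 2.195
= 1.125

1.125


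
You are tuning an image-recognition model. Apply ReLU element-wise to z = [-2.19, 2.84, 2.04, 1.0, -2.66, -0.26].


ReLU(-2.19) = max(0, -2.19) = 0.0
ReLU(2.84) = max(0, 2.84) = 2.84
ReLU(2.04) = max(0, 2.04) = 2.04
ReLU(1.0) = max(0, 1.0) = 1.0
ReLU(-2.66) = max(0, -2.66) = 0.0
ReLU(-0.26) = max(0, -0.26) = 0.0
result = [0.0, 2.84, 2.04, 1.0, 0.0, 0.0]

[0.0, 2.84, 2.04, 1.0, 0.0, 0.0]


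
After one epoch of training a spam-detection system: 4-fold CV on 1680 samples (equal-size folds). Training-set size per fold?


Fold size = 1680/4 = 420
Training per fold = 1680 - 420 = 1260

1260


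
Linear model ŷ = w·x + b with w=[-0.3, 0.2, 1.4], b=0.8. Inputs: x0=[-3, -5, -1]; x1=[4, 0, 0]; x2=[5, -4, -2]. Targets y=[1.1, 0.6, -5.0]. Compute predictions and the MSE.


ŷ0 = (-0.3)·(-3) + (0.2)·(-5) + (1.4)·(-1) + 0.8 = -0.7
ŷ1 = (-0.3)·(4) + (0.2)·(0) + (1.4)·(0) + 0.8 = -0.4
ŷ2 = (-0.3)·(5) + (0.2)·(-4) + (1.4)·(-2) + 0.8 = -4.3
errors² = [3.24, 1.0, 0.49]
MSE = 4.7300/3 = 1.5767

1.5767


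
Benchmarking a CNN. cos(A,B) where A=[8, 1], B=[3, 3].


A·B = 8·3 + 1·3 = 27
‖A‖ = √65 = 8.0623, ‖B‖ = √18 = 4.2426
cos = 27/(√65·√18) = 27/√1170 = 0.7894

0.7894


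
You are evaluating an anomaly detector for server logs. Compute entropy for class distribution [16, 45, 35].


Probabilities: [16/96, 45/96, 35/96] ≈ [0.1667, 0.4688, 0.3646]
H = -((16/96)·log₂(16/96) + (45/96)·log₂(45/96) + (35/96)·log₂(35/96))
  = 1.4739 bits

1.4739 bits


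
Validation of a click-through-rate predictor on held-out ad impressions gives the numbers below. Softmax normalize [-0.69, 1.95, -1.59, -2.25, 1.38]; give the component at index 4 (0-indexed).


Exponentials: e^-0.69=0.5016, e^1.95=7.0287, e^-1.59=0.2039, e^-2.25=0.1054, e^1.38=3.9749
Sum = 11.8145
Softmax = [0.0425, 0.5949, 0.0173, 0.0089, 0.3364]
p[4] = 3.9749/11.8145 = 0.3364

0.3364


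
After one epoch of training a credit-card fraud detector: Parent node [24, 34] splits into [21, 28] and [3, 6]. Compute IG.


Parent = [24, 34], H_parent = 0.9784
H_left = 0.9852 (n=49), H_right = 0.9183 (n=9)
H_children = (49/58)·0.9852 + (9/58)·0.9183 = 0.9748
IG = 0.9784 - 0.9748 = 0.0036

0.0036


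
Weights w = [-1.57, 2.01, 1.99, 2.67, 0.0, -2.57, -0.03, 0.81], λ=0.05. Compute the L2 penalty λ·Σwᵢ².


‖w‖₂² = (-1.57)² + (2.01)² + (1.99)² + (2.67)² + (0.0)² + (-2.57)² + (-0.03)² + (0.81)²
     = 2.4649 + 4.0401 + 3.9601 + 7.1289 + 0 + 6.6049 + 0.0009 + 0.6561
     = 24.8559
λ·‖w‖₂² = 0.05·24.8559 = 1.242795

1.242795


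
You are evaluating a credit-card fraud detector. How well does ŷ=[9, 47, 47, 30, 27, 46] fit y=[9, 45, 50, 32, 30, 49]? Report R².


ȳ = 35.8333
SS_res = Σ(y-ŷ)² = 35
SS_tot = Σ(y-ȳ)² = 1226.83
R² = 1 - SS_res/SS_tot = 1 - 0.0285 = 0.9715

0.9715


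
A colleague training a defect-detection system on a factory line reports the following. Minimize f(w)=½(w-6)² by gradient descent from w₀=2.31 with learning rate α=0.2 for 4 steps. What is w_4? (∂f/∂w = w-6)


step 1: grad = 2.31-6 = -3.69; w = 2.31 - 0.2·(-3.69) = 3.048
step 2: grad = 3.048-6 = -2.952; w = 3.048 - 0.2·(-2.952) = 3.6384
step 3: grad = 3.6384-6 = -2.3616; w = 3.6384 - 0.2·(-2.3616) = 4.11072
step 4: grad = 4.11072-6 = -1.88928; w = 4.11072 - 0.2·(-1.88928) = 4.488576

4.488576


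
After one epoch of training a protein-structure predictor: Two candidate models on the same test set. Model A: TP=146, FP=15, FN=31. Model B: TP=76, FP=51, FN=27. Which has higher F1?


Model A: P=146/161=0.9068, R=146/177=0.8249, F1=2PR/(P+R)=2TP/(2TP+FP+FN)=292/338=0.8639
Model B: P=76/127=0.5984, R=76/103=0.7379, F1=2PR/(P+R)=2TP/(2TP+FP+FN)=152/230=0.6609
0.8639 > 0.6609 → Model A

Model A


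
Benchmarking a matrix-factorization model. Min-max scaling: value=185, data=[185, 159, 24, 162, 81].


min=24, max=185
(185-24)/(185-24) = 161/161 = 1.0

1.0


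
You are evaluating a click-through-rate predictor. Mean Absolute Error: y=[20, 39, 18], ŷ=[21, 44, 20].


Absolute errors: |20-21|=1, |39-44|=5, |18-20|=2
Sum = 8
MAE = 8/3 = 8/3

8/3


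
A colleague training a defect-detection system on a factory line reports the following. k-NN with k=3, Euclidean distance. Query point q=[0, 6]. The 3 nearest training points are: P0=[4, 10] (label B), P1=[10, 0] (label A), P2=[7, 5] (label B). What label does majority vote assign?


d(q,P0) = 5.6569  (label B)
d(q,P1) = 11.6619  (label A)
d(q,P2) = 7.0711  (label B)
Votes: A=1, B=2
Majority → B

B


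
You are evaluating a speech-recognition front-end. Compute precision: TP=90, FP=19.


Precision = TP/(TP+FP)
= 90/(90+19)
= 90/109 = 82.57%

82.57%


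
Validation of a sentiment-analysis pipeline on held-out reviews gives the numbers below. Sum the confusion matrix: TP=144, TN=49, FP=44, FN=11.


Total = TP + TN + FP + FN
= 144 + 49 + 44 + 11
= 248
(Predicted positive: 188, predicted negative: 60)

248


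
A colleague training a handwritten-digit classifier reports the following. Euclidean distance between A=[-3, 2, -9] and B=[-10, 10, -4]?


d = √((-3+ 10)² + (2-10)² + (-9+ 4)²)
  = √(49 + 64 + 25)
  = √138 = 11.7473

11.7473


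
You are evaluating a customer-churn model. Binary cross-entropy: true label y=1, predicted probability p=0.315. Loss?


BCE = -[y·ln(p) + (1-y)·ln(1-p)]
= -1·ln(0.315) - 0
= -ln(0.315) = 1.1552

1.1552


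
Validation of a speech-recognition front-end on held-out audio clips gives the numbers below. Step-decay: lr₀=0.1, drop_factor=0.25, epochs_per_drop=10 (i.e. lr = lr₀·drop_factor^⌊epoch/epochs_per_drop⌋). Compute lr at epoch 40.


n_drops = ⌊40/10⌋ = 4
lr = 0.1·0.25^4 = 0.1·0.00390625 = 0.000390625

0.000390625


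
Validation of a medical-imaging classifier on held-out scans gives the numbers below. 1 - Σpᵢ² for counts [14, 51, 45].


Probabilities: [14/110, 51/110, 45/110] ≈ [0.1273, 0.4636, 0.4091]
Σpᵢ² = (196 + 2601 + 2025)/110² = 4822/12100
Gini = 1 - Σpᵢ² = 1 - 4822/12100 = 0.6015

0.6015


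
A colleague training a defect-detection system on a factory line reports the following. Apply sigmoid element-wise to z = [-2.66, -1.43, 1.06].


σ(-2.66) = 1/(1+e^2.66) = 0.0654
σ(-1.43) = 1/(1+e^1.43) = 0.1931
σ(1.06) = 1/(1+e^-1.06) = 0.7427
result = [0.0654, 0.1931, 0.7427]

[0.0654, 0.1931, 0.7427]


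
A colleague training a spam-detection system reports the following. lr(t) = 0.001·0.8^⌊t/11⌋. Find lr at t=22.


n_drops = ⌊22/11⌋ = 2
lr = 0.001·0.8^2 = 0.001·0.64 = 0.00064

0.00064


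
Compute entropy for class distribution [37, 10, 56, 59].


Probabilities: [37/162, 10/162, 56/162, 59/162] ≈ [0.2284, 0.0617, 0.3457, 0.3642]
H = -((37/162)·log₂(37/162) + (10/162)·log₂(10/162) + (56/162)·log₂(56/162) + (59/162)·log₂(59/162))
  = 1.7951 bits

1.7951 bits


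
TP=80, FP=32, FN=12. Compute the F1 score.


Precision = 80/112 = 0.7143
Recall = 80/92 = 0.8696
F1 = 2·P·R/(P+R) = 2·TP/(2·TP+FP+FN) = 160/(160+32+12) = 160/204 = 0.7843

0.7843


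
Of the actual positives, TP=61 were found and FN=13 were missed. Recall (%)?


Recall = TP/(TP+FN)
= 61/(61+13)
= 61/74 = 82.43%

82.43%


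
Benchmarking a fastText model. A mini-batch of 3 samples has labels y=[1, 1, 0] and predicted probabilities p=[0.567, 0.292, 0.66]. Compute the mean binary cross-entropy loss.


L[0] = -ln(0.567) = 0.5674
L[1] = -ln(0.292) = 1.231
L[2] = -ln(1-0.66) = -ln(0.34) = 1.0788
mean = (0.5674 + 1.231 + 1.0788)/3 = 0.9591

0.9591


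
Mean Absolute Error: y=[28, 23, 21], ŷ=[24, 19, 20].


Absolute errors: |28-24|=4, |23-19|=4, |21-20|=1
Sum = 9
MAE = 9/3 = 3

3


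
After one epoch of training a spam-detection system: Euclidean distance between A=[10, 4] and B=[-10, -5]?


d = √((10+ 10)² + (4+ 5)²)
  = √(400 + 81)
  = √481 = 21.9317

21.9317


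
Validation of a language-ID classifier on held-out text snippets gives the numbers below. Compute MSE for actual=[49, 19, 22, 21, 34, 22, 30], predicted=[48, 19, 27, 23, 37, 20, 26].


Squared errors: (49-48)²=1, (19-19)²=0, (22-27)²=25, (21-23)²=4, (34-37)²=9, (22-20)²=4, (30-26)²=16
Sum = 59
MSE = 59/7 = 59/7

59/7


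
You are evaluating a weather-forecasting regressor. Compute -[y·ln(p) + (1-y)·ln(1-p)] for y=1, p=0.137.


BCE = -[y·ln(p) + (1-y)·ln(1-p)]
= -1·ln(0.137) - 0
= -ln(0.137) = 1.9878

1.9878


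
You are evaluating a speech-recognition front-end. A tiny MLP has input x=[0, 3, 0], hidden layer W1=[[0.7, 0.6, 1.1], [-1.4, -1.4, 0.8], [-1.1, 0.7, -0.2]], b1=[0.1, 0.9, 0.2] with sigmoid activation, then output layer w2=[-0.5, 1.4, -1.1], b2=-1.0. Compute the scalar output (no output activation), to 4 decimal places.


z1[0] = (0.7)·(0) + (0.6)·(3) + (1.1)·(0) + 0.1 = 1.9
z1[1] = (-1.4)·(0) + (-1.4)·(3) + (0.8)·(0) + 0.9 = -3.3
z1[2] = (-1.1)·(0) + (0.7)·(3) + (-0.2)·(0) + 0.2 = 2.3
h = sigmoid(z1) = [0.8699, 0.0356, 0.9089]
output = (-0.5)·(0.8699) + (1.4)·(0.0356) + (-1.1)·(0.9089) - 1.0 = -2.3849

-2.3849


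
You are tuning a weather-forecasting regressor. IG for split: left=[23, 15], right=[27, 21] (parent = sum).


Parent = [50, 36], H_parent = 0.9808
H_left = 0.9678 (n=38), H_right = 0.9887 (n=48)
H_children = (38/86)·0.9678 + (48/86)·0.9887 = 0.9795
IG = 0.9808 - 0.9795 = 0.0013

0.0013


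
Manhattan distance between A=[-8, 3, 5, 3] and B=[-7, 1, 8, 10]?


d = |-8+ 7| + |3-1| + |5-8| + |3-10|
  = 1 + 2 + 3 + 7
  = 13

13


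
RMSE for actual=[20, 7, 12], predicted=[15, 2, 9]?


MSE = 59/3 = 19.6667
RMSE = √(59/3) = 4.4347

4.4347


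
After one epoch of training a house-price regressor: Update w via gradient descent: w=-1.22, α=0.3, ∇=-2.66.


w_new = w - α·∇
= -1.22 - 0.3·-2.66
= -1.22 + 0.798
= -0.422

-0.422


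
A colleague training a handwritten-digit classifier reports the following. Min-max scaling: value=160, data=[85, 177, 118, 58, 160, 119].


min=58, max=177
(160-58)/(177-58) = 102/119 = 0.8571

0.8571


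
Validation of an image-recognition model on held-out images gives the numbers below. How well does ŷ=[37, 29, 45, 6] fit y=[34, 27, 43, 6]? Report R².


ȳ = 27.5
SS_res = Σ(y-ŷ)² = 17
SS_tot = Σ(y-ȳ)² = 745
R² = 1 - SS_res/SS_tot = 1 - 0.0228 = 0.9772

0.9772


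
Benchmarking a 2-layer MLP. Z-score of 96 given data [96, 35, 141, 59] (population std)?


μ = 82.75, σ = 40.0398
z = (96 - 82.75)/40.0398 = 0.3309

0.3309


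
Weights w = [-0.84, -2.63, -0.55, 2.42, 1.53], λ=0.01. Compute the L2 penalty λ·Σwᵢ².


‖w‖₂² = (-0.84)² + (-2.63)² + (-0.55)² + (2.42)² + (1.53)²
     = 0.7056 + 6.9169 + 0.3025 + 5.8564 + 2.3409
     = 16.1223
λ·‖w‖₂² = 0.01·16.1223 = 0.161223

0.161223


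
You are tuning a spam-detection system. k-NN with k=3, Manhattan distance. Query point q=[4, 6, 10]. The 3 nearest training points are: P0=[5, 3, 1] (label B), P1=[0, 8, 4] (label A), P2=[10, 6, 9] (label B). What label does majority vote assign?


d(q,P0) = 13  (label B)
d(q,P1) = 12  (label A)
d(q,P2) = 7  (label B)
Votes: A=1, B=2
Majority → B

B


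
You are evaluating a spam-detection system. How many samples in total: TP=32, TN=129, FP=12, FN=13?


Total = TP + TN + FP + FN
= 32 + 129 + 12 + 13
= 186
(Predicted positive: 44, predicted negative: 142)

186


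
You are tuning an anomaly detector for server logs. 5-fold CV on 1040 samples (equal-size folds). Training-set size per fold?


Fold size = 1040/5 = 208
Training per fold = 1040 - 208 = 832

832


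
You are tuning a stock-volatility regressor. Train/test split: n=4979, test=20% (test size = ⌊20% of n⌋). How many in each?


Test = ⌊4979·20/100⌋ = 995
Train = 4979 - 995 = 3984

Train: 3984, Test: 995


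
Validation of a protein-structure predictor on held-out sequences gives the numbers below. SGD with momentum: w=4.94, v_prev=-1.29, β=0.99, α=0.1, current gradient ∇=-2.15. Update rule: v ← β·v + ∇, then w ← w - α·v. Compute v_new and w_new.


v_new = 0.99·-1.29 - 2.15 = -1.2771 - 2.15 = -3.4271
w_new = 4.94 - 0.1·-3.4271 = 4.94 + 0.34271 = 5.28271

v_new=-3.4271, w_new=5.28271


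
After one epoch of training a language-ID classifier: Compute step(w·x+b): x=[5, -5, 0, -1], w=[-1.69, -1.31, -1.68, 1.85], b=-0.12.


z = (5)·(-1.69) + (-5)·(-1.31) + (0)·(-1.68) + (-1)·(1.85) - 0.12
  = -3.87
step(z) = 0 (z<0)

0


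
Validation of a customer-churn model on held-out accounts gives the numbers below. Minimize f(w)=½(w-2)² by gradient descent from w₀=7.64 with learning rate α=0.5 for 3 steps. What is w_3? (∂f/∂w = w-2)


step 1: grad = 7.64-2 = 5.64; w = 7.64 - 0.5·(5.64) = 4.82
step 2: grad = 4.82-2 = 2.82; w = 4.82 - 0.5·(2.82) = 3.41
step 3: grad = 3.41-2 = 1.41; w = 3.41 - 0.5·(1.41) = 2.705

2.705


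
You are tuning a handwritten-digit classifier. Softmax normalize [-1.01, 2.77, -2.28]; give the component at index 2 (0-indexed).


Exponentials: e^-1.01=0.3642, e^2.77=15.9586, e^-2.28=0.1023
Sum = 16.4251
Softmax = [0.0222, 0.9716, 0.0062]
p[2] = 0.1023/16.4251 = 0.0062

0.0062


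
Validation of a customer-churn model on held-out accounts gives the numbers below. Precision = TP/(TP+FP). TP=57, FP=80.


Precision = TP/(TP+FP)
= 57/(57+80)
= 57/137 = 41.61%

41.61%


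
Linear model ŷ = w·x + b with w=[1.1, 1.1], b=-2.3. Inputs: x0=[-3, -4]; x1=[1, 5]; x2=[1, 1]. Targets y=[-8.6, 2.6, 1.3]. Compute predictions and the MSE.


ŷ0 = (1.1)·(-3) + (1.1)·(-4) - 2.3 = -10.0
ŷ1 = (1.1)·(1) + (1.1)·(5) - 2.3 = 4.3
ŷ2 = (1.1)·(1) + (1.1)·(1) - 2.3 = -0.1
errors² = [1.96, 2.89, 1.96]
MSE = 6.8100/3 = 2.27

2.27


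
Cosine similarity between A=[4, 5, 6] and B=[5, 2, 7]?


A·B = 4·5 + 5·2 + 6·7 = 72
‖A‖ = √77 = 8.775, ‖B‖ = √78 = 8.8318
cos = 72/(√77·√78) = 72/√6006 = 0.9291

0.9291


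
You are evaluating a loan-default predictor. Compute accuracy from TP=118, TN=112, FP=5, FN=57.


Accuracy = (TP+TN)/(TP+TN+FP+FN)
= (118+112)/(292)
= 230/292 = 78.77%

78.77%


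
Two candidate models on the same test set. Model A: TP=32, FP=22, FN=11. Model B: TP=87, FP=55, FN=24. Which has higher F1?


Model A: P=32/54=0.5926, R=32/43=0.7442, F1=2PR/(P+R)=2TP/(2TP+FP+FN)=64/97=0.6598
Model B: P=87/142=0.6127, R=87/111=0.7838, F1=2PR/(P+R)=2TP/(2TP+FP+FN)=174/253=0.6877
0.6598 < 0.6877 → Model B

Model B


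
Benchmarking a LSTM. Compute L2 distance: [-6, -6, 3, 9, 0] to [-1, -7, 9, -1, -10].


d = √((-6+ 1)² + (-6+ 7)² + (3-9)² + (9+ 1)² + (0+ 10)²)
  = √(25 + 1 + 36 + 100 + 100)
  = √262 = 16.1864

16.1864


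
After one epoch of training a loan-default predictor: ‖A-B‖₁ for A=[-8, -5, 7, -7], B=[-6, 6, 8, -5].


d = |-8+ 6| + |-5-6| + |7-8| + |-7+ 5|
  = 2 + 11 + 1 + 2
  = 16

16


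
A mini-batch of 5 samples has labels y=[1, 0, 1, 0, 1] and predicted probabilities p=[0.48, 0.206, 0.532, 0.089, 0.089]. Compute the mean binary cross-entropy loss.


L[0] = -ln(0.48) = 0.734
L[1] = -ln(1-0.206) = -ln(0.794) = 0.2307
L[2] = -ln(0.532) = 0.6311
L[3] = -ln(1-0.089) = -ln(0.911) = 0.0932
L[4] = -ln(0.089) = 2.4191
mean = (0.734 + 0.2307 + 0.6311 + 0.0932 + 2.4191)/5 = 0.8216

0.8216


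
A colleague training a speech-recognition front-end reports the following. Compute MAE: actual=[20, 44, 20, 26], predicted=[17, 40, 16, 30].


Absolute errors: |20-17|=3, |44-40|=4, |20-16|=4, |26-30|=4
Sum = 15
MAE = 15/4 = 15/4

15/4


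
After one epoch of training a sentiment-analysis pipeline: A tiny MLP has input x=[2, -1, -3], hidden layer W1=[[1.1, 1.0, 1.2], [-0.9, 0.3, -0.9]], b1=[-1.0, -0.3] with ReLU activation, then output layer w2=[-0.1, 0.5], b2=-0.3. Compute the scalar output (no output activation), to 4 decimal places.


z1[0] = (1.1)·(2) + (1.0)·(-1) + (1.2)·(-3) - 1.0 = -3.4
z1[1] = (-0.9)·(2) + (0.3)·(-1) + (-0.9)·(-3) - 0.3 = 0.3
h = ReLU(z1) = [0.0, 0.3]
output = (-0.1)·(0.0) + (0.5)·(0.3) - 0.3 = -0.15

-0.15


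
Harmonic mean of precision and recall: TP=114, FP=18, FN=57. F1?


Precision = 114/132 = 0.8636
Recall = 114/171 = 0.6667
F1 = 2·P·R/(P+R) = 2·TP/(2·TP+FP+FN) = 228/(228+18+57) = 228/303 = 0.7525

0.7525


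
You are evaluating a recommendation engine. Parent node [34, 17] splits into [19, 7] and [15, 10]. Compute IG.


Parent = [34, 17], H_parent = 0.9183
H_left = 0.8404 (n=26), H_right = 0.971 (n=25)
H_children = (26/51)·0.8404 + (25/51)·0.971 = 0.9044
IG = 0.9183 - 0.9044 = 0.0139

0.0139


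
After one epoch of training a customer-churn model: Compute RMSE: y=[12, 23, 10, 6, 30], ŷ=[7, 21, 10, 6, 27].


MSE = 38/5 = 7.6
RMSE = √(38/5) = 2.7568

2.7568


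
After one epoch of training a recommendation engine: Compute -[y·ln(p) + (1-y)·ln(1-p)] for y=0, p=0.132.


BCE = -[y·ln(p) + (1-y)·ln(1-p)]
= -0 - 1·ln(1-0.132)
= -ln(0.868) = 0.1416

0.1416


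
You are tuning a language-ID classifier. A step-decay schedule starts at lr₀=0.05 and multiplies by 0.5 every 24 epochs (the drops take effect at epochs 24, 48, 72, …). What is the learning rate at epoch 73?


n_drops = ⌊73/24⌋ = 3
lr = 0.05·0.5^3 = 0.05·0.125 = 0.00625

0.00625


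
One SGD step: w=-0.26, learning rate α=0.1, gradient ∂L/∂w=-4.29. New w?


w_new = w - α·∇
= -0.26 - 0.1·-4.29
= -0.26 + 0.429
= 0.169

0.169


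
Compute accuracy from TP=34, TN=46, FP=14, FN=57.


Accuracy = (TP+TN)/(TP+TN+FP+FN)
= (34+46)/(151)
= 80/151 = 52.98%

52.98%


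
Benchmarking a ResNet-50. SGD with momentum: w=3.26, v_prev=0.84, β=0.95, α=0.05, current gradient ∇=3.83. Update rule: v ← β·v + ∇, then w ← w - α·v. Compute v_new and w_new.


v_new = 0.95·0.84 + 3.83 = 0.798 + 3.83 = 4.628
w_new = 3.26 - 0.05·4.628 = 3.26 - 0.2314 = 3.0286

v_new=4.628, w_new=3.0286


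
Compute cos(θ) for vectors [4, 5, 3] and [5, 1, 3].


A·B = 4·5 + 5·1 + 3·3 = 34
‖A‖ = √50 = 7.0711, ‖B‖ = √35 = 5.9161
cos = 34/(√50·√35) = 34/√1750 = 0.8128

0.8128


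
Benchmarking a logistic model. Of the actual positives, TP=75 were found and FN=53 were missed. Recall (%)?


Recall = TP/(TP+FN)
= 75/(75+53)
= 75/128 = 58.59%

58.59%


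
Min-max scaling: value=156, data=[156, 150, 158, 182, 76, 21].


min=21, max=182
(156-21)/(182-21) = 135/161 = 0.8385

0.8385


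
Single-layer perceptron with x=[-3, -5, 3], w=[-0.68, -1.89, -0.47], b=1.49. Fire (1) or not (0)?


z = (-3)·(-0.68) + (-5)·(-1.89) + (3)·(-0.47) + 1.49
  = 11.57
step(z) = 1 (z≥0)

1


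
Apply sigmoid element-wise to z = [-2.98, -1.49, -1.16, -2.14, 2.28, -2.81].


σ(-2.98) = 1/(1+e^2.98) = 0.0483
σ(-1.49) = 1/(1+e^1.49) = 0.1839
σ(-1.16) = 1/(1+e^1.16) = 0.2387
σ(-2.14) = 1/(1+e^2.14) = 0.1053
σ(2.28) = 1/(1+e^-2.28) = 0.9072
σ(-2.81) = 1/(1+e^2.81) = 0.0568
result = [0.0483, 0.1839, 0.2387, 0.1053, 0.9072, 0.0568]

[0.0483, 0.1839, 0.2387, 0.1053, 0.9072, 0.0568]


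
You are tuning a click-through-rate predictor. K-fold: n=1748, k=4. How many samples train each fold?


Fold size = 1748/4 = 437
Training per fold = 1748 - 437 = 1311

1311


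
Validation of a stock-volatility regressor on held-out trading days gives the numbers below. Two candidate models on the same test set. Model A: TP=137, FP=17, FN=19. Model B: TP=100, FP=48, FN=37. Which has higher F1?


Model A: P=137/154=0.8896, R=137/156=0.8782, F1=2PR/(P+R)=2TP/(2TP+FP+FN)=274/310=0.8839
Model B: P=100/148=0.6757, R=100/137=0.7299, F1=2PR/(P+R)=2TP/(2TP+FP+FN)=200/285=0.7018
0.8839 > 0.7018 → Model A

Model A


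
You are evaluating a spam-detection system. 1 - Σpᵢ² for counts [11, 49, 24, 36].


Probabilities: [11/120, 49/120, 24/120, 36/120] ≈ [0.0917, 0.4083, 0.2, 0.3]
Σpᵢ² = (121 + 2401 + 576 + 1296)/120² = 4394/14400
Gini = 1 - Σpᵢ² = 1 - 4394/14400 = 0.6949

0.6949
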